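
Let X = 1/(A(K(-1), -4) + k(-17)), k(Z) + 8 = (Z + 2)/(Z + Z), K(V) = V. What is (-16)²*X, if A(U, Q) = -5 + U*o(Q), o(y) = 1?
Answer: -8704/461 ≈ -18.881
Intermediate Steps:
A(U, Q) = -5 + U (A(U, Q) = -5 + U*1 = -5 + U)
k(Z) = -8 + (2 + Z)/(2*Z) (k(Z) = -8 + (Z + 2)/(Z + Z) = -8 + (2 + Z)/((2*Z)) = -8 + (2 + Z)*(1/(2*Z)) = -8 + (2 + Z)/(2*Z))
X = -34/461 (X = 1/((-5 - 1) + (-15/2 + 1/(-17))) = 1/(-6 + (-15/2 - 1/17)) = 1/(-6 - 257/34) = 1/(-461/34) = -34/461 ≈ -0.073753)
(-16)²*X = (-16)²*(-34/461) = 256*(-34/461) = -8704/461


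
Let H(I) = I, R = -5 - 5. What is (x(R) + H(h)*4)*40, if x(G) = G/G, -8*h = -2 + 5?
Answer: -20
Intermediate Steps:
R = -10
h = -3/8 (h = -(-2 + 5)/8 = -⅛*3 = -3/8 ≈ -0.37500)
x(G) = 1
(x(R) + H(h)*4)*40 = (1 - 3/8*4)*40 = (1 - 3/2)*40 = -½*40 = -20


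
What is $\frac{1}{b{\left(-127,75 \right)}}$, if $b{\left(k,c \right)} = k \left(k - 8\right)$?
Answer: $\frac{1}{17145} \approx 5.8326 \cdot 10^{-5}$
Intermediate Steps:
$b{\left(k,c \right)} = k \left(-8 + k\right)$
$\frac{1}{b{\left(-127,75 \right)}} = \frac{1}{\left(-127\right) \left(-8 - 127\right)} = \frac{1}{\left(-127\right) \left(-135\right)} = \frac{1}{17145}$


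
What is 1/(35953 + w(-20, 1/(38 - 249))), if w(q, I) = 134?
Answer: 1/36087 ≈ 2.7711e-5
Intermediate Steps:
1/(35953 + w(-20, 1/(38 - 249))) = 1/(35953 + 134) = 1/36087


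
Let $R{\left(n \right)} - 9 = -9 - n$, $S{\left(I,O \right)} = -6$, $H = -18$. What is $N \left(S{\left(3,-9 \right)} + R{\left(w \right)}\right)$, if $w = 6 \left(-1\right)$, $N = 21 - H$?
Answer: $0$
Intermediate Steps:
$N = 39$ ($N = 21 - -18 = 21 + 18 = 39$)
$w = -6$
$R{\left(n \right)} = - n$ ($R{\left(n \right)} = 9 - \left(9 + n\right) = - n$)
$N \left(S{\left(3,-9 \right)} + R{\left(w \right)}\right) = 39 \left(-6 - -6\right) = 39 \left(-6 + 6\right) = 39 \cdot 0 = 0$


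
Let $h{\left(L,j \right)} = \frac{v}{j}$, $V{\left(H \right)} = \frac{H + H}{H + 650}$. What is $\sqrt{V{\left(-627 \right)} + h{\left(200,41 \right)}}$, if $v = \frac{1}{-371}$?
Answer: $\frac{i \sqrt{6673311981301}}{349853} \approx 7.3839 i$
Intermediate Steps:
$V{\left(H \right)} = \frac{2 H}{650 + H}$
$v = - \frac{1}{371} \approx -0.0026954$
$h{\left(L,j \right)} = - \frac{1}{371 j}$
$\sqrt{V{\left(-627 \right)} + h{\left(200,41 \right)}} = \sqrt{2 \left(-627\right) \frac{1}{650 - 627} - \frac{1}{371 \cdot 41}} = \sqrt{2 \left(-627\right) \frac{1}{23} - \frac{1}{15211}} = \sqrt{- \frac{1254}{23} - \frac{1}{15211}} = \sqrt{- \frac{19074617}{349853}} = \frac{i \sqrt{6673311981301}}{349853}$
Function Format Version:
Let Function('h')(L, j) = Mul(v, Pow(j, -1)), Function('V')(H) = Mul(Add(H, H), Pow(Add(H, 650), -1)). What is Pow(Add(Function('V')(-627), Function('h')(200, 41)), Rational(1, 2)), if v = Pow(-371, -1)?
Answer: Mul(Rational(1, 349853), I, Pow(6673311981301, Rational(1, 2))) ≈ Mul(7.3839, I)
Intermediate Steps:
Function('V')(H) = Mul(2, H, Pow(Add(650, H), -1)) (Function('V')(H) = Mul(Mul(2, H), Pow(Add(650, H), -1)) = Mul(2, H, Pow(Add(650, H), -1)))
v = Rational(-1, 371) ≈ -0.0026954
Function('h')(L, j) = Mul(Rational(-1, 371), Pow(j, -1))
Pow(Add(Function('V')(-627), Function('h')(200, 41)), Rational(1, 2)) = Pow(Add(Mul(2, -627, Pow(Add(650, -627), -1)), Mul(Rational(-1, 371), Pow(41, -1))), Rational(1, 2)) = Pow(Add(Mul(2, -627, Pow(23, -1)), Mul(Rational(-1, 371), Rational(1, 41))), Rational(1, 2)) = Pow(Add(Mul(2, -627, Rational(1, 23)), Rational(-1, 15211)), Rational(1, 2)) = Pow(Add(Rational(-1254, 23), Rational(-1, 15211)), Rational(1, 2)) = Pow(Rational(-19074617, 349853), Rational(1, 2)) = Mul(Rational(1, 349853), I, Pow(6673311981301, Rational(1, 2)))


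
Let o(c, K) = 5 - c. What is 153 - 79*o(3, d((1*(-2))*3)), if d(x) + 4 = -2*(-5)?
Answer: -5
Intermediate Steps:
d(x) = 6 (d(x) = -4 - 2*(-5) = -4 + 10 = 6)
153 - 79*o(3, d((1*(-2))*3)) = 153 - 79*(5 - 1*3) = 153 - 79*(5 - 3) = 153 - 79*2 = 153 - 158 = -5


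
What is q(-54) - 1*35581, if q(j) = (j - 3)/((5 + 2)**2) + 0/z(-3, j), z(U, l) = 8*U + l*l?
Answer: -1743526/49 ≈ -35582.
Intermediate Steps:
z(U, l) = l**2 + 8*U (z(U, l) = 8*U + l**2 = l**2 + 8*U)
q(j) = -3/49 + j/49 (q(j) = (j - 3)/((5 + 2)**2) + 0/(j**2 + 8*(-3)) = (-3 + j)/(7**2) + 0/(j**2 - 24) = (-3 + j)/49 + 0/(-24 + j**2) = (-3 + j)*(1/49) + 0 = (-3/49 + j/49) + 0 = -3/49 + j/49)
q(-54) - 1*35581 = (-3/49 + (1/49)*(-54)) - 1*35581 = (-3/49 - 54/49) - 35581 = -57/49 - 35581 = -1743526/49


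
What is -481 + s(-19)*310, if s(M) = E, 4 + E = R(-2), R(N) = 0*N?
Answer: -1721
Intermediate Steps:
R(N) = 0
E = -4 (E = -4 + 0 = -4)
s(M) = -4
-481 + s(-19)*310 = -481 - 4*310 = -481 - 1240 = -1721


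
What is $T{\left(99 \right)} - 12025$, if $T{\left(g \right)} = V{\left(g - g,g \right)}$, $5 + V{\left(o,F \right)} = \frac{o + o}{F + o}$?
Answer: $-12030$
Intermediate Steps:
$V{\left(o,F \right)} = -5 + \frac{2 o}{F + o}$ ($V{\left(o,F \right)} = -5 + \frac{o + o}{F + o} = -5 + \frac{2 o}{F + o}$)
$T{\left(g \right)} = -5$ ($T{\left(g \right)} = \frac{- 5 g - 3 \left(g - g\right)}{g + \left(g - g\right)} = \frac{- 5 g - 0}{g + 0} = \frac{- 5 g + 0}{g} = \frac{\left(-5\right) g}{g} = -5$)
$T{\left(99 \right)} - 12025 = -5 - 12025 = -12030$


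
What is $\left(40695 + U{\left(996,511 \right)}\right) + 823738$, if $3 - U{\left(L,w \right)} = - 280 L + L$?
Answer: $1142320$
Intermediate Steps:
$U{\left(L,w \right)} = 3 + 279 L$ ($U{\left(L,w \right)} = 3 - \left(- 280 L + L\right) = 3 - - 279 L = 3 + 279 L$)
$\left(40695 + U{\left(996,511 \right)}\right) + 823738 = \left(40695 + \left(3 + 279 \cdot 996\right)\right) + 823738 = \left(40695 + \left(3 + 277884\right)\right) + 823738 = \left(40695 + 277887\right) + 823738 = 318582 + 823738 = 1142320$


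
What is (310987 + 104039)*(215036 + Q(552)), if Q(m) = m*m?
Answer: 215705613240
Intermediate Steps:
Q(m) = m**2
(310987 + 104039)*(215036 + Q(552)) = (310987 + 104039)*(215036 + 552**2) = 415026*(215036 + 304704) = 415026*519740 = 215705613240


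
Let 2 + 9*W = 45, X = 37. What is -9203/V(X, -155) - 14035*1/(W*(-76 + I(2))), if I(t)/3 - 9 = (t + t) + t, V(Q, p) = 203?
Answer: 13374346/270599 ≈ 49.425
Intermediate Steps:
I(t) = 27 + 9*t (I(t) = 27 + 3*((t + t) + t) = 27 + 3*(2*t + t) = 27 + 3*(3*t) = 27 + 9*t)
W = 43/9 (W = -2/9 + (1/9)*45 = -2/9 + 5 = 43/9 ≈ 4.7778)
-9203/V(X, -155) - 14035*1/(W*(-76 + I(2))) = -9203/203 - 14035*9/(43*(-76 + (27 + 9*2))) = -9203*1/203 - 14035*9/(43*(-76 + (27 + 18))) = -9203/203 - 14035*9/(43*(-76 + 45)) = -9203/203 - 14035/((43/9)*(-31)) = -9203/203 - 14035/(-1333/9) = -9203/203 - 14035*(-9/1333) = -9203/203 + 126315/1333 = 13374346/270599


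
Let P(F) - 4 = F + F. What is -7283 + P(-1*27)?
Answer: -7333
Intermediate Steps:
P(F) = 4 + 2*F (P(F) = 4 + (F + F) = 4 + 2*F)
-7283 + P(-1*27) = -7283 + (4 + 2*(-1*27)) = -7283 + (4 + 2*(-27)) = -7283 + (4 - 54) = -7283 - 50 = -7333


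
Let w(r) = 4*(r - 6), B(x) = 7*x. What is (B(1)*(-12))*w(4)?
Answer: 672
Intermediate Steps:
w(r) = -24 + 4*r (w(r) = 4*(-6 + r) = -24 + 4*r)
(B(1)*(-12))*w(4) = ((7*1)*(-12))*(-24 + 4*4) = (7*(-12))*(-24 + 16) = -84*(-8) = 672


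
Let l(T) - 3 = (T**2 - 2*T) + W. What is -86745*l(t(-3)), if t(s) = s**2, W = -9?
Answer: -4944465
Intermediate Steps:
l(T) = -6 + T**2 - 2*T (l(T) = 3 + ((T**2 - 2*T) - 9) = 3 + (-9 + T**2 - 2*T) = -6 + T**2 - 2*T)
-86745*l(t(-3)) = -86745*(-6 + ((-3)**2)**2 - 2*(-3)**2) = -86745*(-6 + 9**2 - 2*9) = -86745*(-6 + 81 - 18) = -86745*57 = -4944465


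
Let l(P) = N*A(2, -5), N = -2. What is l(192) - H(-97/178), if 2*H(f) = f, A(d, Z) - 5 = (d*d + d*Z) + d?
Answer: -615/356 ≈ -1.7275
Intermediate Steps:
A(d, Z) = 5 + d + d² + Z*d (A(d, Z) = 5 + ((d*d + d*Z) + d) = 5 + ((d² + Z*d) + d) = 5 + (d + d² + Z*d) = 5 + d + d² + Z*d)
l(P) = -2 (l(P) = -2*(5 + 2 + 2² - 5*2) = -2*(5 + 2 + 4 - 10) = -2*1 = -2)
H(f) = f/2
l(192) - H(-97/178) = -2 - (-97/178)/2 = -2 - (-97*1/178)/2 = -2 - (-97)/(2*178) = -2 - 1*(-97/356) = -2 + 97/356 = -615/356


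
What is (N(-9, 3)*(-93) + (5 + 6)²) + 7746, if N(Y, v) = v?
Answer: 7588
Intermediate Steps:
(N(-9, 3)*(-93) + (5 + 6)²) + 7746 = (3*(-93) + (5 + 6)²) + 7746 = (-279 + 11²) + 7746 = (-279 + 121) + 7746 = -158 + 7746 = 7588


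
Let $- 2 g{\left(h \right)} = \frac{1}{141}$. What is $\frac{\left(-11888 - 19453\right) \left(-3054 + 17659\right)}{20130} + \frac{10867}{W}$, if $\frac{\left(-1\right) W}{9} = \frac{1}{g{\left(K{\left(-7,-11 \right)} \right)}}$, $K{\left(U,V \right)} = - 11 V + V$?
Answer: $- \frac{19358557523}{851499} \approx -22735.0$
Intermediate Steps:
$K{\left(U,V \right)} = - 10 V$
$g{\left(h \right)} = - \frac{1}{282}$ ($g{\left(h \right)} = - \frac{1}{2 \cdot 141} = \left(- \frac{1}{2}\right) \frac{1}{141} = - \frac{1}{282}$)
$W = 2538$ ($W = - \frac{9}{- \frac{1}{282}} = \left(-9\right) \left(-282\right) = 2538$)
$\frac{\left(-11888 - 19453\right) \left(-3054 + 17659\right)}{20130} + \frac{10867}{W} = \frac{\left(-11888 - 19453\right) \left(-3054 + 17659\right)}{20130} + \frac{10867}{2538} = \left(-31341\right) 14605 \cdot \frac{1}{20130} + 10867 \cdot \frac{1}{2538} = \left(-457735305\right) \frac{1}{20130} + \frac{10867}{2538} = - \frac{30515687}{1342} + \frac{10867}{2538} = - \frac{19358557523}{851499}$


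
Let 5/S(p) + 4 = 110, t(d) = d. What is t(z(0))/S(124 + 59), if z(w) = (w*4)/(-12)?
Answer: 0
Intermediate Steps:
z(w) = -w/3 (z(w) = (4*w)*(-1/12) = -w/3)
S(p) = 5/106 (S(p) = 5/(-4 + 110) = 5/106)
t(z(0))/S(124 + 59) = (-⅓*0)/(5/106) = 0*(106/5) = 0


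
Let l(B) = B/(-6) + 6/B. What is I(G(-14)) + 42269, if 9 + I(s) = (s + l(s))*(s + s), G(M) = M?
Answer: 127796/3 ≈ 42599.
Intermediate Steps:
l(B) = 6/B - B/6 (l(B) = B*(-1/6) + 6/B = -B/6 + 6/B = 6/B - B/6)
I(s) = -9 + 2*s*(6/s + 5*s/6) (I(s) = -9 + (s + (6/s - s/6))*(s + s) = -9 + (6/s + 5*s/6)*(2*s) = -9 + 2*s*(6/s + 5*s/6))
I(G(-14)) + 42269 = (3 + (5/3)*(-14)**2) + 42269 = (3 + (5/3)*196) + 42269 = (3 + 980/3) + 42269 = 989/3 + 42269 = 127796/3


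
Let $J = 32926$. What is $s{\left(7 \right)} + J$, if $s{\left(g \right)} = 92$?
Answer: $33018$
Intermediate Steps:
$s{\left(7 \right)} + J = 92 + 32926 = 33018$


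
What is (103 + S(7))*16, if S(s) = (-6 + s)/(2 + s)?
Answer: 14848/9 ≈ 1649.8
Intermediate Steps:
S(s) = (-6 + s)/(2 + s)
(103 + S(7))*16 = (103 + (-6 + 7)/(2 + 7))*16 = (103 + 1/9)*16 = (928/9)*16 = 14848/9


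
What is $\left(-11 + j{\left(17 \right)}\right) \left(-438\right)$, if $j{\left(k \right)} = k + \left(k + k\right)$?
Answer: $-17520$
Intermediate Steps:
$j{\left(k \right)} = 3 k$ ($j{\left(k \right)} = k + 2 k = 3 k$)
$\left(-11 + j{\left(17 \right)}\right) \left(-438\right) = \left(-11 + 3 \cdot 17\right) \left(-438\right) = \left(-11 + 51\right) \left(-438\right) = 40 \left(-438\right) = -17520$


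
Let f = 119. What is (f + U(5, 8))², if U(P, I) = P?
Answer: 15376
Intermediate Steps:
(f + U(5, 8))² = (119 + 5)² = 124² = 15376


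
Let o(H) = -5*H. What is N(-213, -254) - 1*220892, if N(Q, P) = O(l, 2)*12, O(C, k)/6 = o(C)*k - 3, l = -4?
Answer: -218228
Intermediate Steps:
O(C, k) = -18 - 30*C*k (O(C, k) = 6*((-5*C)*k - 3) = 6*(-5*C*k - 3) = 6*(-3 - 5*C*k) = -18 - 30*C*k)
N(Q, P) = 2664 (N(Q, P) = (-18 - 30*(-4)*2)*12 = (-18 + 240)*12 = 222*12 = 2664)
N(-213, -254) - 1*220892 = 2664 - 1*220892 = 2664 - 220892 = -218228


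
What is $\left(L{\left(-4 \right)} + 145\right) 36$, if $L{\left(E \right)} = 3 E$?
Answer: $4788$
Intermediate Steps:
$\left(L{\left(-4 \right)} + 145\right) 36 = \left(3 \left(-4\right) + 145\right) 36 = \left(-12 + 145\right) 36 = 133 \cdot 36 = 4788$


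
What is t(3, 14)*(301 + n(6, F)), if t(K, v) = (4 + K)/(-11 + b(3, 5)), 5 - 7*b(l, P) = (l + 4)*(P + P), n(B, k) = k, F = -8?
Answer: -14357/142 ≈ -101.11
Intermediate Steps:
b(l, P) = 5/7 - 2*P*(4 + l)/7 (b(l, P) = 5/7 - (l + 4)*(P + P)/7 = 5/7 - (4 + l)*2*P/7 = 5/7 - 2*P*(4 + l)/7)
t(K, v) = -14/71 - 7*K/142 (t(K, v) = (4 + K)/(-11 + (5/7 - 8/7*5 - 2/7*5*3)) = (4 + K)/(-11 + (5/7 - 40/7 - 30/7)) = (4 + K)/(-11 - 65/7) = (4 + K)/(-142/7) = (4 + K)*(-7/142) = -14/71 - 7*K/142)
t(3, 14)*(301 + n(6, F)) = (-14/71 - 7/142*3)*(301 - 8) = (-14/71 - 21/142)*293 = -49/142*293 = -14357/142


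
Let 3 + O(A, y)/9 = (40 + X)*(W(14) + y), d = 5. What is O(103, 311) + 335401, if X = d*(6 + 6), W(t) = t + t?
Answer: 640474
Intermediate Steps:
W(t) = 2*t
X = 60 (X = 5*(6 + 6) = 5*12 = 60)
O(A, y) = 25173 + 900*y (O(A, y) = -27 + 9*((40 + 60)*(2*14 + y)) = -27 + 9*(100*(28 + y)) = -27 + 9*(2800 + 100*y) = -27 + (25200 + 900*y) = 25173 + 900*y)
O(103, 311) + 335401 = (25173 + 900*311) + 335401 = (25173 + 279900) + 335401 = 305073 + 335401 = 640474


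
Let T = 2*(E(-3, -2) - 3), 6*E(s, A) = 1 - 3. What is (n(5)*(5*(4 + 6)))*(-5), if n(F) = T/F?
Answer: 1000/3 ≈ 333.33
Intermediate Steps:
E(s, A) = -⅓ (E(s, A) = (1 - 3)/6 = (⅙)*(-2) = -⅓)
T = -20/3 (T = 2*(-⅓ - 3) = 2*(-10/3) = -20/3 ≈ -6.6667)
n(F) = -20/(3*F)
(n(5)*(5*(4 + 6)))*(-5) = ((-20/3/5)*(5*(4 + 6)))*(-5) = ((-20/3*⅕)*(5*10))*(-5) = -4/3*50*(-5) = -200/3*(-5) = 1000/3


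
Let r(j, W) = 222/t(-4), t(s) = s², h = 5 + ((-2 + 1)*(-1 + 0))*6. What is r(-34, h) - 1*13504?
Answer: -107921/8 ≈ -13490.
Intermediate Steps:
h = 11 (h = 5 - 1*(-1)*6 = 5 + 1*6 = 5 + 6 = 11)
r(j, W) = 111/8 (r(j, W) = 222/((-4)²) = 222/16 = 222*(1/16) = 111/8)
r(-34, h) - 1*13504 = 111/8 - 1*13504 = 111/8 - 13504 = -107921/8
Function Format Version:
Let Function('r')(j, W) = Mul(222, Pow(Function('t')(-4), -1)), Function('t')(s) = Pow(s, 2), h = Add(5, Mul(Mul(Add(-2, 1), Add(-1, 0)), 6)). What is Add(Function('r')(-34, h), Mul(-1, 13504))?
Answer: Rational(-107921, 8) ≈ -13490.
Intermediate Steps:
h = 11 (h = Add(5, Mul(Mul(-1, -1), 6)) = Add(5, Mul(1, 6)) = Add(5, 6) = 11)
Function('r')(j, W) = Rational(111, 8) (Function('r')(j, W) = Mul(222, Pow(Pow(-4, 2), -1)) = Mul(222, Pow(16, -1)) = Mul(222, Rational(1, 16)) = Rational(111, 8))
Add(Function('r')(-34, h), Mul(-1, 13504)) = Add(Rational(111, 8), Mul(-1, 13504)) = Add(Rational(111, 8), -13504) = Rational(-107921, 8)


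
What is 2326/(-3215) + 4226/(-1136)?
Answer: -8114463/1826120 ≈ -4.4436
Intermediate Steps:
2326/(-3215) + 4226/(-1136) = 2326*(-1/3215) + 4226*(-1/1136) = -2326/3215 - 2113/568 = -8114463/1826120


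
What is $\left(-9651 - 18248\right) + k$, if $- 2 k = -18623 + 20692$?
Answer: $- \frac{57867}{2} \approx -28934.0$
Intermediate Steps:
$k = - \frac{2069}{2}$ ($k = - \frac{-18623 + 20692}{2} = \left(- \frac{1}{2}\right) 2069 = - \frac{2069}{2} \approx -1034.5$)
$\left(-9651 - 18248\right) + k = \left(-9651 - 18248\right) - \frac{2069}{2} = -27899 - \frac{2069}{2} = - \frac{57867}{2}$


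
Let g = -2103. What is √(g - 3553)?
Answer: 2*I*√1414 ≈ 75.206*I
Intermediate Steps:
√(g - 3553) = √(-2103 - 3553) = √(-5656) = 2*I*√1414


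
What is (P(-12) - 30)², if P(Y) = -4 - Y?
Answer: 484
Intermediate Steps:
(P(-12) - 30)² = ((-4 - 1*(-12)) - 30)² = ((-4 + 12) - 30)² = (8 - 30)² = (-22)² = 484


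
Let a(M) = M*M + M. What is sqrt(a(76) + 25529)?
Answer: sqrt(31381) ≈ 177.15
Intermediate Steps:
a(M) = M + M**2 (a(M) = M**2 + M = M + M**2)
sqrt(a(76) + 25529) = sqrt(76*(1 + 76) + 25529) = sqrt(76*77 + 25529) = sqrt(5852 + 25529) = sqrt(31381)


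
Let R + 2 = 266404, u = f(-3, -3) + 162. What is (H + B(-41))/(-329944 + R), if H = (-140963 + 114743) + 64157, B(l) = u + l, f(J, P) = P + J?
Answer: -19026/31771 ≈ -0.59885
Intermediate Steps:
f(J, P) = J + P
u = 156 (u = (-3 - 3) + 162 = -6 + 162 = 156)
B(l) = 156 + l
R = 266402 (R = -2 + 266404 = 266402)
H = 37937 (H = -26220 + 64157 = 37937)
(H + B(-41))/(-329944 + R) = (37937 + (156 - 41))/(-329944 + 266402) = (37937 + 115)/(-63542) = 38052*(-1/63542) = -19026/31771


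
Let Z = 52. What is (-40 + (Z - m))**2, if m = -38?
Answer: 2500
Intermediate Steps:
(-40 + (Z - m))**2 = (-40 + (52 - 1*(-38)))**2 = (-40 + (52 + 38))**2 = (-40 + 90)**2 = 50**2 = 2500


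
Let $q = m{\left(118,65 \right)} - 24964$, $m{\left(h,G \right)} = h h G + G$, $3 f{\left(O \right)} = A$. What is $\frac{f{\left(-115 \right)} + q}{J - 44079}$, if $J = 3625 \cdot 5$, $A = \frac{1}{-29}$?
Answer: $- \frac{38287003}{1128999} \approx -33.912$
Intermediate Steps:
$A = - \frac{1}{29} \approx -0.034483$
$f{\left(O \right)} = - \frac{1}{87}$ ($f{\left(O \right)} = \frac{1}{3} \left(- \frac{1}{29}\right) = - \frac{1}{87}$)
$J = 18125$
$m{\left(h,G \right)} = G + G h^{2}$ ($m{\left(h,G \right)} = h^{2} G + G = G h^{2} + G = G + G h^{2}$)
$q = 880161$ ($q = 65 \left(1 + 118^{2}\right) - 24964 = 65 \left(1 + 13924\right) - 24964 = 65 \cdot 13925 - 24964 = 905125 - 24964 = 880161$)
$\frac{f{\left(-115 \right)} + q}{J - 44079} = \frac{- \frac{1}{87} + 880161}{18125 - 44079} = \frac{76574006}{87 \left(-25954\right)} = \frac{76574006}{87} \left(- \frac{1}{25954}\right) = - \frac{38287003}{1128999}$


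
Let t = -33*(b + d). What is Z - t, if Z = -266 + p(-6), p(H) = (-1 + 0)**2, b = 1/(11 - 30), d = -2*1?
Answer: -6322/19 ≈ -332.74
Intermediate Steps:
d = -2
b = -1/19 (b = 1/(-19) = -1/19 ≈ -0.052632)
p(H) = 1 (p(H) = (-1)**2 = 1)
Z = -265 (Z = -266 + 1 = -265)
t = 1287/19 (t = -33*(-1/19 - 2) = -33*(-39/19) = 1287/19 ≈ 67.737)
Z - t = -265 - 1*1287/19 = -265 - 1287/19 = -6322/19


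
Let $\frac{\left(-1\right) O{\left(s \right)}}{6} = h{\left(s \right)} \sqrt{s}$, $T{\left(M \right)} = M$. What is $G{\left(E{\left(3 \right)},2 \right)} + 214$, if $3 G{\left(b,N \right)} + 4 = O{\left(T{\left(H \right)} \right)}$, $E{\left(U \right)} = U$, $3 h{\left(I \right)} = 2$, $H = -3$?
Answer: $\frac{638}{3} - \frac{4 i \sqrt{3}}{3} \approx 212.67 - 2.3094 i$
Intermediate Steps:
$h{\left(I \right)} = \frac{2}{3}$ ($h{\left(I \right)} = \frac{1}{3} \cdot 2 = \frac{2}{3}$)
$O{\left(s \right)} = - 4 \sqrt{s}$ ($O{\left(s \right)} = - 6 \frac{2 \sqrt{s}}{3} = - 4 \sqrt{s}$)
$G{\left(b,N \right)} = - \frac{4}{3} - \frac{4 i \sqrt{3}}{3}$ ($G{\left(b,N \right)} = - \frac{4}{3} + \frac{\left(-4\right) \sqrt{-3}}{3} = - \frac{4}{3} + \frac{\left(-4\right) i \sqrt{3}}{3} = - \frac{4}{3} - \frac{4 i \sqrt{3}}{3}$)
$G{\left(E{\left(3 \right)},2 \right)} + 214 = \left(- \frac{4}{3} - \frac{4 i \sqrt{3}}{3}\right) + 214 = \frac{638}{3} - \frac{4 i \sqrt{3}}{3}$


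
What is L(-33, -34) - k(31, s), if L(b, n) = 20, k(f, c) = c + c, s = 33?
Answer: -46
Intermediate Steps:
k(f, c) = 2*c
L(-33, -34) - k(31, s) = 20 - 2*33 = 20 - 1*66 = 20 - 66 = -46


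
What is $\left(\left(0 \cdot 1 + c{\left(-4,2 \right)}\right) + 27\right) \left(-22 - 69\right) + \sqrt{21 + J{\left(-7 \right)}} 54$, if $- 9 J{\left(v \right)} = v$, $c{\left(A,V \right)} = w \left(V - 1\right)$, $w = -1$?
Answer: $-2114$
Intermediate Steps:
$c{\left(A,V \right)} = 1 - V$ ($c{\left(A,V \right)} = - (V - 1) = - (-1 + V) = 1 - V$)
$J{\left(v \right)} = - \frac{v}{9}$
$\left(\left(0 \cdot 1 + c{\left(-4,2 \right)}\right) + 27\right) \left(-22 - 69\right) + \sqrt{21 + J{\left(-7 \right)}} 54 = \left(\left(0 \cdot 1 + \left(1 - 2\right)\right) + 27\right) \left(-22 - 69\right) + \sqrt{21 - - \frac{7}{9}} \cdot 54 = \left(\left(0 + \left(1 - 2\right)\right) + 27\right) \left(-91\right) + \sqrt{21 + \frac{7}{9}} \cdot 54 = \left(\left(0 - 1\right) + 27\right) \left(-91\right) + \sqrt{\frac{196}{9}} \cdot 54 = \left(-1 + 27\right) \left(-91\right) + \frac{14}{3} \cdot 54 = 26 \left(-91\right) + 252 = -2366 + 252 = -2114$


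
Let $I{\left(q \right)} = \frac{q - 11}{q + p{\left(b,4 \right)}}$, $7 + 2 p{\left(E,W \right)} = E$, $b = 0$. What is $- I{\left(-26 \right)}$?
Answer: $- \frac{74}{59} \approx -1.2542$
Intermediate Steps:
$p{\left(E,W \right)} = - \frac{7}{2} + \frac{E}{2}$
$I{\left(q \right)} = \frac{-11 + q}{- \frac{7}{2} + q}$ ($I{\left(q \right)} = \frac{q - 11}{q + \left(- \frac{7}{2} + \frac{1}{2} \cdot 0\right)} = \frac{-11 + q}{q + \left(- \frac{7}{2} + 0\right)} = \frac{-11 + q}{q - \frac{7}{2}} = \frac{-11 + q}{- \frac{7}{2} + q}$)
$- I{\left(-26 \right)} = - \frac{2 \left(-11 - 26\right)}{-7 + 2 \left(-26\right)} = - \frac{2 \left(-37\right)}{-7 - 52} = - \frac{2 \left(-37\right)}{-59} = - \frac{2 \left(-1\right) \left(-37\right)}{59} = \left(-1\right) \frac{74}{59} = - \frac{74}{59}$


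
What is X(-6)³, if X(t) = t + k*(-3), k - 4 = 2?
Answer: -13824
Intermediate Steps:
k = 6 (k = 4 + 2 = 6)
X(t) = -18 + t (X(t) = t + 6*(-3) = t - 18 = -18 + t)
X(-6)³ = (-18 - 6)³ = (-24)³ = -13824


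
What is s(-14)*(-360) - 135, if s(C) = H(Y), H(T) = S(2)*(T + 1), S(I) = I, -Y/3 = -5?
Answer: -11655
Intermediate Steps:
Y = 15 (Y = -3*(-5) = 15)
H(T) = 2 + 2*T (H(T) = 2*(T + 1) = 2*(1 + T) = 2 + 2*T)
s(C) = 32 (s(C) = 2 + 2*15 = 2 + 30 = 32)
s(-14)*(-360) - 135 = 32*(-360) - 135 = -11520 - 135 = -11655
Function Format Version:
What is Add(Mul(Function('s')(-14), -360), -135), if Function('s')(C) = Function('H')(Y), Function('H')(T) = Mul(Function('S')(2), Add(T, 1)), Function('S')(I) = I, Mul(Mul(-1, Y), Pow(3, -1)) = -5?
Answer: -11655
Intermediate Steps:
Y = 15 (Y = Mul(-3, -5) = 15)
Function('H')(T) = Add(2, Mul(2, T)) (Function('H')(T) = Mul(2, Add(T, 1)) = Mul(2, Add(1, T)) = Add(2, Mul(2, T)))
Function('s')(C) = 32 (Function('s')(C) = Add(2, Mul(2, 15)) = Add(2, 30) = 32)
Add(Mul(Function('s')(-14), -360), -135) = Add(Mul(32, -360), -135) = Add(-11520, -135) = -11655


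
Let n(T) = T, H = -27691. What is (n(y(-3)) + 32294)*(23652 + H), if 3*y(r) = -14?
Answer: -391249852/3 ≈ -1.3042e+8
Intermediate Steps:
y(r) = -14/3 (y(r) = (1/3)*(-14) = -14/3)
(n(y(-3)) + 32294)*(23652 + H) = (-14/3 + 32294)*(23652 - 27691) = (96868/3)*(-4039) = -391249852/3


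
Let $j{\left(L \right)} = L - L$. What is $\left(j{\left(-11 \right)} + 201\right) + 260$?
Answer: $461$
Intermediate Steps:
$j{\left(L \right)} = 0$
$\left(j{\left(-11 \right)} + 201\right) + 260 = \left(0 + 201\right) + 260 = 201 + 260 = 461$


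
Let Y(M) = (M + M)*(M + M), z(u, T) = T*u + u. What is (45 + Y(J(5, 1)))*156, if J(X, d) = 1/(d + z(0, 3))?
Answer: 7644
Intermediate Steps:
z(u, T) = u + T*u
J(X, d) = 1/d (J(X, d) = 1/(d + 0*(1 + 3)) = 1/(d + 0*4) = 1/(d + 0) = 1/d)
Y(M) = 4*M**2 (Y(M) = (2*M)*(2*M) = 4*M**2)
(45 + Y(J(5, 1)))*156 = (45 + 4*(1/1)**2)*156 = (45 + 4*1**2)*156 = (45 + 4*1)*156 = (45 + 4)*156 = 49*156 = 7644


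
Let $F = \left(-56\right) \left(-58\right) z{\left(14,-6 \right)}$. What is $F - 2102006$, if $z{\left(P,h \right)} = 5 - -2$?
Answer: $-2079270$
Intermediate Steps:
$z{\left(P,h \right)} = 7$ ($z{\left(P,h \right)} = 5 + 2 = 7$)
$F = 22736$ ($F = \left(-56\right) \left(-58\right) 7 = 3248 \cdot 7 = 22736$)
$F - 2102006 = 22736 - 2102006 = -2079270$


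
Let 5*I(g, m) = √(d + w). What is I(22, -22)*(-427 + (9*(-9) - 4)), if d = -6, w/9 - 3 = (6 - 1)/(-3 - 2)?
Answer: -1024*√3/5 ≈ -354.72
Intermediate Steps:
w = 18 (w = 27 + 9*((6 - 1)/(-3 - 2)) = 27 + 9*(5/(-5)) = 27 + 9*(5*(-⅕)) = 27 + 9*(-1) = 27 - 9 = 18)
I(g, m) = 2*√3/5 (I(g, m) = √(-6 + 18)/5 = √12/5 = (2*√3)/5 = 2*√3/5)
I(22, -22)*(-427 + (9*(-9) - 4)) = (2*√3/5)*(-427 + (9*(-9) - 4)) = (2*√3/5)*(-427 + (-81 - 4)) = (2*√3/5)*(-427 - 85) = (2*√3/5)*(-512) = -1024*√3/5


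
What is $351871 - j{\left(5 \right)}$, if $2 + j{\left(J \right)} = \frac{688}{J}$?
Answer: $\frac{1758677}{5} \approx 3.5174 \cdot 10^{5}$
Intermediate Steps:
$j{\left(J \right)} = -2 + \frac{688}{J}$
$351871 - j{\left(5 \right)} = 351871 - \left(-2 + \frac{688}{5}\right) = 351871 - \frac{678}{5} = \frac{1758677}{5}$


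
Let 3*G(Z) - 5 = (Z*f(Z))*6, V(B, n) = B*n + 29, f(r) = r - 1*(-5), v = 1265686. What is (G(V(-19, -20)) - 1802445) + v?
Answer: -594316/3 ≈ -1.9811e+5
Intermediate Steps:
f(r) = 5 + r (f(r) = r + 5 = 5 + r)
V(B, n) = 29 + B*n
G(Z) = 5/3 + 2*Z*(5 + Z) (G(Z) = 5/3 + ((Z*(5 + Z))*6)/3 = 5/3 + (6*Z*(5 + Z))/3 = 5/3 + 2*Z*(5 + Z))
(G(V(-19, -20)) - 1802445) + v = ((5/3 + 2*(29 - 19*(-20))*(5 + (29 - 19*(-20)))) - 1802445) + 1265686 = ((5/3 + 2*(29 + 380)*(5 + (29 + 380))) - 1802445) + 1265686 = ((5/3 + 2*409*(5 + 409)) - 1802445) + 1265686 = ((5/3 + 2*409*414) - 1802445) + 1265686 = ((5/3 + 338652) - 1802445) + 1265686 = (1015961/3 - 1802445) + 1265686 = -4391374/3 + 1265686 = -594316/3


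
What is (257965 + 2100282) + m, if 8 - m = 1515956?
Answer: 842299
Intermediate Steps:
m = -1515948 (m = 8 - 1*1515956 = 8 - 1515956 = -1515948)
(257965 + 2100282) + m = (257965 + 2100282) - 1515948 = 2358247 - 1515948 = 842299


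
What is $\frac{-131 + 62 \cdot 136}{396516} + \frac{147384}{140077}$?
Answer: $\frac{19867631107}{18514257244} \approx 1.0731$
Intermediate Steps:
$\frac{-131 + 62 \cdot 136}{396516} + \frac{147384}{140077} = \left(-131 + 8432\right) \frac{1}{396516} + 147384 \cdot \frac{1}{140077} = 8301 \cdot \frac{1}{396516} + \frac{147384}{140077} = \frac{2767}{132172} + \frac{147384}{140077} = \frac{19867631107}{18514257244}$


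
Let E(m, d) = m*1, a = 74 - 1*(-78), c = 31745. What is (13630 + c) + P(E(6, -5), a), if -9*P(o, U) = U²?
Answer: 385271/9 ≈ 42808.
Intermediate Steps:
a = 152 (a = 74 + 78 = 152)
E(m, d) = m
P(o, U) = -U²/9
(13630 + c) + P(E(6, -5), a) = (13630 + 31745) - ⅑*152² = 45375 - ⅑*23104 = 45375 - 23104/9 = 385271/9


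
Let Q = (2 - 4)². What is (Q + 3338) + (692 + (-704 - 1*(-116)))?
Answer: 3446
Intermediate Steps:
Q = 4 (Q = (-2)² = 4)
(Q + 3338) + (692 + (-704 - 1*(-116))) = (4 + 3338) + (692 + (-704 - 1*(-116))) = 3342 + (692 + (-704 + 116)) = 3342 + (692 - 588) = 3342 + 104 = 3446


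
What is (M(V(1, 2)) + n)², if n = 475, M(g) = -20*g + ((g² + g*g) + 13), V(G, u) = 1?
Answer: 220900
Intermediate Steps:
M(g) = 13 - 20*g + 2*g² (M(g) = -20*g + ((g² + g²) + 13) = -20*g + (2*g² + 13) = -20*g + (13 + 2*g²) = 13 - 20*g + 2*g²)
(M(V(1, 2)) + n)² = ((13 - 20*1 + 2*1²) + 475)² = ((13 - 20 + 2*1) + 475)² = ((13 - 20 + 2) + 475)² = (-5 + 475)² = 470² = 220900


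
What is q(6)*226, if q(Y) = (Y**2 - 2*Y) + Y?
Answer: 6780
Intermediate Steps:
q(Y) = Y**2 - Y
q(6)*226 = (6*(-1 + 6))*226 = (6*5)*226 = 30*226 = 6780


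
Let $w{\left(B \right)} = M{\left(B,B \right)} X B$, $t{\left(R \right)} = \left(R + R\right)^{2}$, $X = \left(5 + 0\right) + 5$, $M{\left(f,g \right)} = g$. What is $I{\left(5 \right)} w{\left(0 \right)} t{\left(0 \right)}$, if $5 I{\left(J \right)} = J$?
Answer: $0$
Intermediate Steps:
$X = 10$ ($X = 5 + 5 = 10$)
$I{\left(J \right)} = \frac{J}{5}$
$t{\left(R \right)} = 4 R^{2}$ ($t{\left(R \right)} = \left(2 R\right)^{2} = 4 R^{2}$)
$w{\left(B \right)} = 10 B^{2}$ ($w{\left(B \right)} = B 10 B = 10 B B = 10 B^{2}$)
$I{\left(5 \right)} w{\left(0 \right)} t{\left(0 \right)} = \frac{1}{5} \cdot 5 \cdot 10 \cdot 0^{2} \cdot 4 \cdot 0^{2} = 1 \cdot 10 \cdot 0 \cdot 4 \cdot 0 = 1 \cdot 0 \cdot 0 = 0 \cdot 0 = 0$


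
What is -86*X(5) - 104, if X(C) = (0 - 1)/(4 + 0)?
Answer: -165/2 ≈ -82.500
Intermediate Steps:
X(C) = -¼ (X(C) = -1/4 = -1*¼ = -¼)
-86*X(5) - 104 = -86*(-¼) - 104 = 43/2 - 104 = -165/2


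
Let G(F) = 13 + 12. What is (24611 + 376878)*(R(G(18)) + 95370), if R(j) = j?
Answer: 38300043155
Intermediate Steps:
G(F) = 25
(24611 + 376878)*(R(G(18)) + 95370) = (24611 + 376878)*(25 + 95370) = 401489*95395 = 38300043155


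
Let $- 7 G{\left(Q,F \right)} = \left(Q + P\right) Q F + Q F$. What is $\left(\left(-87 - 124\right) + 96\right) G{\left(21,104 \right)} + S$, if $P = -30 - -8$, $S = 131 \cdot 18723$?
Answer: $2452713$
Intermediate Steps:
$S = 2452713$
$P = -22$ ($P = -30 + 8 = -22$)
$G{\left(Q,F \right)} = - \frac{F Q}{7} - \frac{F Q \left(-22 + Q\right)}{7}$ ($G{\left(Q,F \right)} = - \frac{\left(Q - 22\right) Q F + Q F}{7} = - \frac{\left(-22 + Q\right) Q F + F Q}{7} = - \frac{Q \left(-22 + Q\right) F + F Q}{7} = - \frac{F Q \left(-22 + Q\right) + F Q}{7} = - \frac{F Q + F Q \left(-22 + Q\right)}{7} = - \frac{F Q}{7} - \frac{F Q \left(-22 + Q\right)}{7}$)
$\left(\left(-87 - 124\right) + 96\right) G{\left(21,104 \right)} + S = \left(\left(-87 - 124\right) + 96\right) \frac{1}{7} \cdot 104 \cdot 21 \left(21 - 21\right) + 2452713 = \left(-211 + 96\right) \frac{1}{7} \cdot 104 \cdot 21 \left(21 - 21\right) + 2452713 = - 115 \cdot \frac{1}{7} \cdot 104 \cdot 21 \cdot 0 + 2452713 = \left(-115\right) 0 + 2452713 = 0 + 2452713 = 2452713$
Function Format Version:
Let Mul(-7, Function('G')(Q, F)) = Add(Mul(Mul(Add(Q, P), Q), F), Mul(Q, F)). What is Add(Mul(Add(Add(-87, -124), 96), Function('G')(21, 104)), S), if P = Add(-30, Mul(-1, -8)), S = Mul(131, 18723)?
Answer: 2452713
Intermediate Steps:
S = 2452713
P = -22 (P = Add(-30, 8) = -22)
Function('G')(Q, F) = Add(Mul(Rational(-1, 7), F, Q), Mul(Rational(-1, 7), F, Q, Add(-22, Q))) (Function('G')(Q, F) = Mul(Rational(-1, 7), Add(Mul(Mul(Add(Q, -22), Q), F), Mul(Q, F))) = Mul(Rational(-1, 7), Add(Mul(Mul(Add(-22, Q), Q), F), Mul(F, Q))) = Mul(Rational(-1, 7), Add(Mul(Mul(Q, Add(-22, Q)), F), Mul(F, Q))) = Mul(Rational(-1, 7), Add(Mul(F, Q, Add(-22, Q)), Mul(F, Q))) = Mul(Rational(-1, 7), Add(Mul(F, Q), Mul(F, Q, Add(-22, Q)))) = Add(Mul(Rational(-1, 7), F, Q), Mul(Rational(-1, 7), F, Q, Add(-22, Q))))
Add(Mul(Add(Add(-87, -124), 96), Function('G')(21, 104)), S) = Add(Mul(Add(Add(-87, -124), 96), Mul(Rational(1, 7), 104, 21, Add(21, Mul(-1, 21)))), 2452713) = Add(Mul(Add(-211, 96), Mul(Rational(1, 7), 104, 21, Add(21, -21))), 2452713) = Add(Mul(-115, Mul(Rational(1, 7), 104, 21, 0)), 2452713) = Add(Mul(-115, 0), 2452713) = Add(0, 2452713) = 2452713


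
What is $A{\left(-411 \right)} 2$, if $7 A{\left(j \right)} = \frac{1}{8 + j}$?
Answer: $- \frac{2}{2821} \approx -0.00070897$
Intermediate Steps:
$A{\left(j \right)} = \frac{1}{7 \left(8 + j\right)}$
$A{\left(-411 \right)} 2 = \frac{1}{7 \left(8 - 411\right)} 2 = \frac{1}{7 \left(-403\right)} 2 = \frac{1}{7} \left(- \frac{1}{403}\right) 2 = \left(- \frac{1}{2821}\right) 2 = - \frac{2}{2821}$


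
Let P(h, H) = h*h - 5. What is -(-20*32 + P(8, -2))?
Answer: 581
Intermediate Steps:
P(h, H) = -5 + h² (P(h, H) = h² - 5 = -5 + h²)
-(-20*32 + P(8, -2)) = -(-20*32 + (-5 + 8²)) = -(-640 + (-5 + 64)) = -(-640 + 59) = -1*(-581) = 581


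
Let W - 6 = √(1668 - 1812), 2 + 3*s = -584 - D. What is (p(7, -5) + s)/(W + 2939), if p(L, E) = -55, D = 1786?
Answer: -7471465/26019507 + 10148*I/8673169 ≈ -0.28715 + 0.00117*I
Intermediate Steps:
s = -2372/3 (s = -⅔ + (-584 - 1*1786)/3 = -⅔ + (-584 - 1786)/3 = -⅔ + (⅓)*(-2370) = -⅔ - 790 = -2372/3 ≈ -790.67)
W = 6 + 12*I (W = 6 + √(1668 - 1812) = 6 + √(-144) = 6 + 12*I ≈ 6.0 + 12.0*I)
(p(7, -5) + s)/(W + 2939) = (-55 - 2372/3)/((6 + 12*I) + 2939) = -2537*(2945 - 12*I)/8673169/3 = -2537*(2945 - 12*I)/26019507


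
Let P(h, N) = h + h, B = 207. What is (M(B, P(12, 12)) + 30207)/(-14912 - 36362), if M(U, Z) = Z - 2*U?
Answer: -29817/51274 ≈ -0.58152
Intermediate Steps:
P(h, N) = 2*h
(M(B, P(12, 12)) + 30207)/(-14912 - 36362) = ((2*12 - 2*207) + 30207)/(-14912 - 36362) = ((24 - 414) + 30207)/(-51274) = (-390 + 30207)*(-1/51274) = 29817*(-1/51274) = -29817/51274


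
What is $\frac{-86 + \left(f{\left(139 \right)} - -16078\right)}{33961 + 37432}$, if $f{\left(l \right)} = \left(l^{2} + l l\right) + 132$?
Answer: $\frac{54766}{71393} \approx 0.76711$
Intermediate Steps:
$f{\left(l \right)} = 132 + 2 l^{2}$ ($f{\left(l \right)} = \left(l^{2} + l^{2}\right) + 132 = 2 l^{2} + 132 = 132 + 2 l^{2}$)
$\frac{-86 + \left(f{\left(139 \right)} - -16078\right)}{33961 + 37432} = \frac{-86 + \left(\left(132 + 2 \cdot 139^{2}\right) - -16078\right)}{33961 + 37432} = \frac{-86 + \left(\left(132 + 2 \cdot 19321\right) + 16078\right)}{71393} = \left(-86 + \left(\left(132 + 38642\right) + 16078\right)\right) \frac{1}{71393} = \left(-86 + \left(38774 + 16078\right)\right) \frac{1}{71393} = \left(-86 + 54852\right) \frac{1}{71393} = 54766 \cdot \frac{1}{71393} = \frac{54766}{71393}$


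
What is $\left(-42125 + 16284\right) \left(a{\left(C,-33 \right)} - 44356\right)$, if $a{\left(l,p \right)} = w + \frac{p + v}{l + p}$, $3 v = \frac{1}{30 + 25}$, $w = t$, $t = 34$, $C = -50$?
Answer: $\frac{15685082484986}{13695} \approx 1.1453 \cdot 10^{9}$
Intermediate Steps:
$w = 34$
$v = \frac{1}{165}$ ($v = \frac{1}{3 \left(30 + 25\right)} = \frac{1}{3 \cdot 55} = \frac{1}{3} \cdot \frac{1}{55} = \frac{1}{165} \approx 0.0060606$)
$a{\left(l,p \right)} = 34 + \frac{\frac{1}{165} + p}{l + p}$ ($a{\left(l,p \right)} = 34 + \frac{p + \frac{1}{165}}{l + p} = 34 + \frac{\frac{1}{165} + p}{l + p}$)
$\left(-42125 + 16284\right) \left(a{\left(C,-33 \right)} - 44356\right) = \left(-42125 + 16284\right) \left(\frac{\frac{1}{165} + 34 \left(-50\right) + 35 \left(-33\right)}{-50 - 33} - 44356\right) = - 25841 \left(\frac{\frac{1}{165} - 1700 - 1155}{-83} - 44356\right) = - 25841 \left(\left(- \frac{1}{83}\right) \left(- \frac{471074}{165}\right) - 44356\right) = - 25841 \left(\frac{471074}{13695} - 44356\right) = \left(-25841\right) \left(- \frac{606984346}{13695}\right) = \frac{15685082484986}{13695}$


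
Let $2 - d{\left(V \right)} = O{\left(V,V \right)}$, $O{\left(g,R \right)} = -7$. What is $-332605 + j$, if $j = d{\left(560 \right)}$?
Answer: $-332596$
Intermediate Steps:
$d{\left(V \right)} = 9$ ($d{\left(V \right)} = 2 - -7 = 2 + 7 = 9$)
$j = 9$
$-332605 + j = -332605 + 9 = -332596$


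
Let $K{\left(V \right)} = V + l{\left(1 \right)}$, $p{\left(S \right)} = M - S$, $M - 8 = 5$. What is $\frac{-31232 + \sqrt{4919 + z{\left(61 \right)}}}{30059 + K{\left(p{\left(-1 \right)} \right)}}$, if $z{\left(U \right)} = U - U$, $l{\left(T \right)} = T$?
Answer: $- \frac{15616}{15037} + \frac{\sqrt{4919}}{30074} \approx -1.0362$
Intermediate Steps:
$M = 13$ ($M = 8 + 5 = 13$)
$z{\left(U \right)} = 0$
$p{\left(S \right)} = 13 - S$
$K{\left(V \right)} = 1 + V$ ($K{\left(V \right)} = V + 1 = 1 + V$)
$\frac{-31232 + \sqrt{4919 + z{\left(61 \right)}}}{30059 + K{\left(p{\left(-1 \right)} \right)}} = \frac{-31232 + \sqrt{4919 + 0}}{30059 + \left(1 + \left(13 - -1\right)\right)} = \frac{-31232 + \sqrt{4919}}{30059 + \left(1 + \left(13 + 1\right)\right)} = \frac{-31232 + \sqrt{4919}}{30059 + \left(1 + 14\right)} = \frac{-31232 + \sqrt{4919}}{30059 + 15} = \frac{-31232 + \sqrt{4919}}{30074} = \left(-31232 + \sqrt{4919}\right) \frac{1}{30074} = - \frac{15616}{15037} + \frac{\sqrt{4919}}{30074}$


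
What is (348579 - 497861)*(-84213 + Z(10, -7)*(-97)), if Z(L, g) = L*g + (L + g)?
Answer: 11601301348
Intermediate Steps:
Z(L, g) = L + g + L*g
(348579 - 497861)*(-84213 + Z(10, -7)*(-97)) = (348579 - 497861)*(-84213 + (10 - 7 + 10*(-7))*(-97)) = -149282*(-84213 + (10 - 7 - 70)*(-97)) = -149282*(-84213 - 67*(-97)) = -149282*(-84213 + 6499) = -149282*(-77714) = 11601301348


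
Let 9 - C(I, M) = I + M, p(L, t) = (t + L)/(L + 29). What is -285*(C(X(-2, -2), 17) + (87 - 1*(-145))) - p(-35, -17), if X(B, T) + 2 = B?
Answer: -194966/3 ≈ -64989.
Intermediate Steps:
X(B, T) = -2 + B
p(L, t) = (L + t)/(29 + L)
C(I, M) = 9 - I - M (C(I, M) = 9 - (I + M) = 9 + (-I - M) = 9 - I - M)
-285*(C(X(-2, -2), 17) + (87 - 1*(-145))) - p(-35, -17) = -285*((9 - (-2 - 2) - 1*17) + (87 - 1*(-145))) - (-35 - 17)/(29 - 35) = -285*((9 - 1*(-4) - 17) + (87 + 145)) - (-52)/(-6) = -285*((9 + 4 - 17) + 232) - (-1)*(-52)/6 = -285*(-4 + 232) - 1*26/3 = -285*228 - 26/3 = -64980 - 26/3 = -194966/3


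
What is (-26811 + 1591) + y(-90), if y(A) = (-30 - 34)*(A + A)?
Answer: -13700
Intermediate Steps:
y(A) = -128*A
(-26811 + 1591) + y(-90) = (-26811 + 1591) - 128*(-90) = -25220 + 11520 = -13700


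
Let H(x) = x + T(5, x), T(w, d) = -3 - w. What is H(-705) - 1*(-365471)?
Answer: 364758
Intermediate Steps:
H(x) = -8 + x (H(x) = x + (-3 - 1*5) = x + (-3 - 5) = x - 8 = -8 + x)
H(-705) - 1*(-365471) = (-8 - 705) - 1*(-365471) = -713 + 365471 = 364758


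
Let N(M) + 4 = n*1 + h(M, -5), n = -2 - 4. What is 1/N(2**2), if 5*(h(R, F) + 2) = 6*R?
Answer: -5/36 ≈ -0.13889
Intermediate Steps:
h(R, F) = -2 + 6*R/5 (h(R, F) = -2 + (6*R)/5 = -2 + 6*R/5)
n = -6
N(M) = -12 + 6*M/5 (N(M) = -4 + (-6*1 + (-2 + 6*M/5)) = -4 + (-6 + (-2 + 6*M/5)) = -4 + (-8 + 6*M/5) = -12 + 6*M/5)
1/N(2**2) = 1/(-12 + (6/5)*2**2) = 1/(-12 + (6/5)*4) = 1/(-12 + 24/5) = 1/(-36/5) = -5/36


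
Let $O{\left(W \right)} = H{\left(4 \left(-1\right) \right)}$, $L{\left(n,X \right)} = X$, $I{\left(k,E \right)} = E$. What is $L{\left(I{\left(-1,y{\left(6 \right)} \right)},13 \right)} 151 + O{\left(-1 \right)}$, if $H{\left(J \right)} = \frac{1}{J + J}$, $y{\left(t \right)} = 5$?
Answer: $\frac{15703}{8} \approx 1962.9$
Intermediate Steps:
$H{\left(J \right)} = \frac{1}{2 J}$
$O{\left(W \right)} = - \frac{1}{8}$ ($O{\left(W \right)} = \frac{1}{2 \cdot 4 \left(-1\right)} = \frac{1}{2 \left(-4\right)} = \frac{1}{2} \left(- \frac{1}{4}\right) = - \frac{1}{8}$)
$L{\left(I{\left(-1,y{\left(6 \right)} \right)},13 \right)} 151 + O{\left(-1 \right)} = 13 \cdot 151 - \frac{1}{8} = 1963 - \frac{1}{8} = \frac{15703}{8}$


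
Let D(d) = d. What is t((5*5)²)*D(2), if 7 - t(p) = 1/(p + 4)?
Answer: 8804/629 ≈ 13.997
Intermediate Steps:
t(p) = 7 - 1/(4 + p) (t(p) = 7 - 1/(p + 4) = 7 - 1/(4 + p))
t((5*5)²)*D(2) = ((27 + 7*(5*5)²)/(4 + (5*5)²))*2 = ((27 + 7*25²)/(4 + 25²))*2 = ((27 + 7*625)/(4 + 625))*2 = ((27 + 4375)/629)*2 = ((1/629)*4402)*2 = (4402/629)*2 = 8804/629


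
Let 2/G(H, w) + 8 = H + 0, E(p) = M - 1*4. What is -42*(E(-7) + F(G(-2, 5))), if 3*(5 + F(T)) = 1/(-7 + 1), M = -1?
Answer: 1267/3 ≈ 422.33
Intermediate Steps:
E(p) = -5 (E(p) = -1 - 1*4 = -1 - 4 = -5)
G(H, w) = 2/(-8 + H) (G(H, w) = 2/(-8 + (H + 0)) = 2/(-8 + H))
F(T) = -91/18 (F(T) = -5 + 1/(3*(-7 + 1)) = -5 + (1/3)/(-6) = -5 + (1/3)*(-1/6) = -5 - 1/18 = -91/18)
-42*(E(-7) + F(G(-2, 5))) = -42*(-5 - 91/18) = -42*(-181/18) = 1267/3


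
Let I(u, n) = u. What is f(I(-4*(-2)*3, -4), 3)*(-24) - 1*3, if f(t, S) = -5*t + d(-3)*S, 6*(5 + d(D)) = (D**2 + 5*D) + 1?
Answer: 3297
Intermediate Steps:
d(D) = -29/6 + D**2/6 + 5*D/6 (d(D) = -5 + ((D**2 + 5*D) + 1)/6 = -5 + (1 + D**2 + 5*D)/6 = -5 + (1/6 + D**2/6 + 5*D/6) = -29/6 + D**2/6 + 5*D/6)
f(t, S) = -5*t - 35*S/6 (f(t, S) = -5*t + (-29/6 + (1/6)*(-3)**2 + (5/6)*(-3))*S = -5*t + (-29/6 + (1/6)*9 - 5/2)*S = -5*t + (-29/6 + 3/2 - 5/2)*S = -5*t - 35*S/6)
f(I(-4*(-2)*3, -4), 3)*(-24) - 1*3 = (-5*(-4*(-2))*3 - 35/6*3)*(-24) - 1*3 = (-40*3 - 35/2)*(-24) - 3 = (-5*24 - 35/2)*(-24) - 3 = (-120 - 35/2)*(-24) - 3 = -275/2*(-24) - 3 = 3300 - 3 = 3297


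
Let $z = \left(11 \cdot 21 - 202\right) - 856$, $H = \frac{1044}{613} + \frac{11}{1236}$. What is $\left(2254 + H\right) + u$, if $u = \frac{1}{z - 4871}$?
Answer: $\frac{4869170817517}{2158596132} \approx 2255.7$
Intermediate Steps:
$H = \frac{1297127}{757668}$ ($H = 1044 \cdot \frac{1}{613} + 11 \cdot \frac{1}{1236} = \frac{1044}{613} + \frac{11}{1236} = \frac{1297127}{757668} \approx 1.712$)
$z = -827$ ($z = \left(231 - 202\right) - 856 = 29 - 856 = -827$)
$u = - \frac{1}{5698}$ ($u = \frac{1}{-827 - 4871} = \frac{1}{-5698} = - \frac{1}{5698} \approx -0.0001755$)
$\left(2254 + H\right) + u = \left(2254 + \frac{1297127}{757668}\right) - \frac{1}{5698} = \frac{1709080799}{757668} - \frac{1}{5698} = \frac{4869170817517}{2158596132}$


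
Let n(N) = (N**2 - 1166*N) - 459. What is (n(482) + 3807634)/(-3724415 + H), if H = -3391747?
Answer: -3477487/7116162 ≈ -0.48867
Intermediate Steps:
n(N) = -459 + N**2 - 1166*N
(n(482) + 3807634)/(-3724415 + H) = ((-459 + 482**2 - 1166*482) + 3807634)/(-3724415 - 3391747) = ((-459 + 232324 - 562012) + 3807634)/(-7116162) = (-330147 + 3807634)*(-1/7116162) = 3477487*(-1/7116162) = -3477487/7116162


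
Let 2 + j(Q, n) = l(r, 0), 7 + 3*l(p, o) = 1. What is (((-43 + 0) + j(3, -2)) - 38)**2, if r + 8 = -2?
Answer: 7225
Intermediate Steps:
r = -10 (r = -8 - 2 = -10)
l(p, o) = -2 (l(p, o) = -7/3 + (1/3)*1 = -7/3 + 1/3 = -2)
j(Q, n) = -4 (j(Q, n) = -2 - 2 = -4)
(((-43 + 0) + j(3, -2)) - 38)**2 = (((-43 + 0) - 4) - 38)**2 = ((-43 - 4) - 38)**2 = (-47 - 38)**2 = (-85)**2 = 7225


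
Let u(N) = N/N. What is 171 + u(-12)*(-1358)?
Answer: -1187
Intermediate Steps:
u(N) = 1
171 + u(-12)*(-1358) = 171 + 1*(-1358) = 171 - 1358 = -1187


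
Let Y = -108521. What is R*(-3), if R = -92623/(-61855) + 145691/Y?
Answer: -445638762/958938065 ≈ -0.46472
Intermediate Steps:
R = 148546254/958938065 (R = -92623/(-61855) + 145691/(-108521) = -92623*(-1/61855) + 145691*(-1/108521) = 92623/61855 - 20813/15503 = 148546254/958938065 ≈ 0.15491)
R*(-3) = (148546254/958938065)*(-3) = -445638762/958938065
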